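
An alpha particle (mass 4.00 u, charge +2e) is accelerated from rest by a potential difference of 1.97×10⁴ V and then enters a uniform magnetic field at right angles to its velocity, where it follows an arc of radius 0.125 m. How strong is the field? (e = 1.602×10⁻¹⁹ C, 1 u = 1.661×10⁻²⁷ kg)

v = √(2|q|V/m) = √(2·3.204×10⁻¹⁹·1.97×10⁴/6.644×10⁻²⁷) ≈ 1.378×10⁶ m/s.
B = mv/(|q|r) = (6.644×10⁻²⁷)(1.378×10⁶)/((3.204×10⁻¹⁹)(0.125)) ≈ 0.229 T.

B ≈ 0.229 T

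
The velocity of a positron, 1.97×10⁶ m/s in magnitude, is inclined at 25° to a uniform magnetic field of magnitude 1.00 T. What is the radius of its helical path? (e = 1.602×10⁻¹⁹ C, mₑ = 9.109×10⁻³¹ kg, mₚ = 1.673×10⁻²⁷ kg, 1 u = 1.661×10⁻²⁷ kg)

r ≈ 4.73×10⁻⁶ m

v⊥ = v sinθ = 1.97×10⁶·sin25° ≈ 8.326×10⁵ m/s.
r = m v⊥/(|q|B) = (9.109×10⁻³¹)(8.326×10⁵)/((1.602×10⁻¹⁹)(1.00)) ≈ 4.73×10⁻⁶ m.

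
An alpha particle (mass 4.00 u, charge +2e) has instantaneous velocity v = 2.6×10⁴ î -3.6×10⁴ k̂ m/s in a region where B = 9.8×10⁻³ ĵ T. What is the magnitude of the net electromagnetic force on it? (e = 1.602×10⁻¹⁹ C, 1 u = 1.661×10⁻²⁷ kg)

|F| ≈ 1.39×10⁻¹⁶ N

v×B = (353, 0, 255) N/C.
F = q v×B = (3.204×10⁻¹⁹ C)·(353, 0, 255) = (1.13×10⁻¹⁶, 0, 8.16×10⁻¹⁷) N.
|F| = 1.39×10⁻¹⁶ N.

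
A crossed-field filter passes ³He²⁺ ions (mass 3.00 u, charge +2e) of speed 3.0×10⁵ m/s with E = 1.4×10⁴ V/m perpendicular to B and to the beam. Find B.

B = 0.047 T

Balance of forces in the selector: qE = qvB ⇒ B = E/v.
B = 1.4×10⁴/3.0×10⁵ = 0.047 T.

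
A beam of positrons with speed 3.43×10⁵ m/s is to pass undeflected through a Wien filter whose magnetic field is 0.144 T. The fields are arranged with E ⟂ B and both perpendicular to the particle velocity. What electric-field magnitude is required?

For straight-line motion qE = qvB, so E = vB.
E = 3.43×10⁵ × 0.144 = 4.94×10⁴ V/m.

E = 4.94×10⁴ V/m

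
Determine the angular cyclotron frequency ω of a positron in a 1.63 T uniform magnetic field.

ω = |q|B/m.
ω = (1.602×10⁻¹⁹)(1.63)/9.109×10⁻³¹ ≈ 2.87×10¹¹ rad/s.

ω ≈ 2.87×10¹¹ rad/s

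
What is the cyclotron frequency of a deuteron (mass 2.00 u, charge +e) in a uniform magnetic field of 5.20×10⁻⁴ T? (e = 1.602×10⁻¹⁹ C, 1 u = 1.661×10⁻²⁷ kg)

f ≈ 3990 Hz

f = |q|B/(2πm).
f = (1.602×10⁻¹⁹)(5.20×10⁻⁴)/(2π·3.322×10⁻²⁷) ≈ 3990 Hz.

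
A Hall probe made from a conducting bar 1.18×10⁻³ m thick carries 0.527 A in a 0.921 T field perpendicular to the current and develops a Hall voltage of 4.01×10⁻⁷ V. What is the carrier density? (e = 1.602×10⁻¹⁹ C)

From V_H = IB/(n e t), n = IB/(V_H e t).
n = (0.527)(0.921)/((4.01×10⁻⁷)(1.602×10⁻¹⁹)(1.18×10⁻³)) ≈ 6.40×10²⁷ m⁻³.

n ≈ 6.40×10²⁷ m⁻³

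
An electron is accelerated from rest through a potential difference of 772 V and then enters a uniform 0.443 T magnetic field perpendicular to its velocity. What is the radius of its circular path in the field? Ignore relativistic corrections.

r ≈ 2.12×10⁻⁴ m

Acceleration: |q|V = ½mv² ⇒ v = √(2|q|V/m) = √(2·1.602×10⁻¹⁹·772/9.109×10⁻³¹) ≈ 1.648×10⁷ m/s.
In the field: r = mv/(|q|B) = (9.109×10⁻³¹)(1.648×10⁷)/((1.602×10⁻¹⁹)(0.443)) ≈ 2.12×10⁻⁴ m.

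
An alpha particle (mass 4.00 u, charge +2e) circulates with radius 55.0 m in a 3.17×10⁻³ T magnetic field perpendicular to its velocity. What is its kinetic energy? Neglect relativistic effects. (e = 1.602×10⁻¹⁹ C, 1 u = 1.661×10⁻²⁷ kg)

KE ≈ 1.47×10⁶ eV

v = |q|Br/m, then KE = ½mv² = (qBr)²/(2m).
v = (3.204×10⁻¹⁹)(3.17×10⁻³)(55.0)/6.644×10⁻²⁷ ≈ 8.408×10⁶ m/s.
KE = ½(6.644×10⁻²⁷)(8.408×10⁶)² ≈ 2.35×10⁻¹³ J = 1.47×10⁶ eV.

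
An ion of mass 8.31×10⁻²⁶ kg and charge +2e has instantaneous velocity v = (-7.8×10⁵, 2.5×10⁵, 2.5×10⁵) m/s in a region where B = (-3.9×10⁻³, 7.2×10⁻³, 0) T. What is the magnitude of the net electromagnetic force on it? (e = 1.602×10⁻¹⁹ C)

|F| ≈ 1.63×10⁻¹⁵ N

v×B = (-1800, -975, -4640) N/C.
F = q v×B = (3.204×10⁻¹⁹ C)·(-1800, -975, -4640) = (-5.77×10⁻¹⁶, -3.12×10⁻¹⁶, -1.49×10⁻¹⁵) N.
|F| = 1.63×10⁻¹⁵ N.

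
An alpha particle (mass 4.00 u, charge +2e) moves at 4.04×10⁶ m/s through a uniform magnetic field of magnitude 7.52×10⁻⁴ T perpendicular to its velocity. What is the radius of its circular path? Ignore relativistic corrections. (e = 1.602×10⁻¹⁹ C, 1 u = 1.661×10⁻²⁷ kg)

r ≈ 111 m

The magnetic force provides the centripetal force: |q|vB = mv²/r.
r = mv/(|q|B) = (6.644×10⁻²⁷)(4.04×10⁶)/((3.204×10⁻¹⁹)(7.52×10⁻⁴)) ≈ 111 m.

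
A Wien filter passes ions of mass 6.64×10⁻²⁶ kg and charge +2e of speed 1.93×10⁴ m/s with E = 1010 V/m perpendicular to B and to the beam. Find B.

B = 0.0523 T

Balance of forces in the selector: qE = qvB ⇒ B = E/v.
B = 1010/1.93×10⁴ = 0.0523 T.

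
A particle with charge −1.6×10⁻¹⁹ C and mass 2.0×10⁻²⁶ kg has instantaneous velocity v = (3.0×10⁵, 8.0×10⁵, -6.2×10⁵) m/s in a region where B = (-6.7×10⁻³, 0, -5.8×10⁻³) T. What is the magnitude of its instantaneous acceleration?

|a| ≈ 7.38×10¹⁰ m/s²

v×B = (-4640, 5890, 5360) N/C.
F = q v×B = (−1.6×10⁻¹⁹ C)·(-4640, 5890, 5360) = (7.42×10⁻¹⁶, -9.43×10⁻¹⁶, -8.58×10⁻¹⁶) N.
|a| = |F|/m = 1.475×10⁻¹⁵/2.0×10⁻²⁶ ≈ 7.38×10¹⁰ m/s².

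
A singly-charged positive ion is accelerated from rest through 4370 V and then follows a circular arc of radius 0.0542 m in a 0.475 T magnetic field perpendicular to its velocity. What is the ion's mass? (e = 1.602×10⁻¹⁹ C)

m ≈ 1.21×10⁻²⁶ kg

Combine |q|V = ½mv² and r = mv/(|q|B): eliminate v to get m = qB²r²/(2V).
m = (1.602×10⁻¹⁹)(0.475)²(0.0542)²/(2·4370) ≈ 1.21×10⁻²⁶ kg.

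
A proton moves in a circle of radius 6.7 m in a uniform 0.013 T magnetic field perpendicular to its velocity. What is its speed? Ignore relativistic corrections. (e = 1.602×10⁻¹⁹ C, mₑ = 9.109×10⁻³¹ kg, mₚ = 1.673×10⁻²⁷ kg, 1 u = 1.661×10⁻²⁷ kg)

From |q|vB = mv²/r, v = |q|Br/m.
v = (1.602×10⁻¹⁹)(0.013)(6.7)/1.673×10⁻²⁷ ≈ 8.3×10⁶ m/s.

v ≈ 8.3×10⁶ m/s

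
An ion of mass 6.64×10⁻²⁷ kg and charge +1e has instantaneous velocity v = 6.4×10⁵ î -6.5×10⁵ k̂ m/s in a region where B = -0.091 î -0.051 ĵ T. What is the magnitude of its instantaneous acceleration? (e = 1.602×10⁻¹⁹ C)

v×B = (-3.32×10⁴, 5.92×10⁴, -3.26×10⁴) N/C.
F = q v×B = (1.602×10⁻¹⁹ C)·(-3.32×10⁴, 5.92×10⁴, -3.26×10⁴) = (-5.31×10⁻¹⁵, 9.48×10⁻¹⁵, -5.23×10⁻¹⁵) N.
|a| = |F|/m = 1.206×10⁻¹⁴/6.64×10⁻²⁷ ≈ 1.82×10¹² m/s².

|a| ≈ 1.82×10¹² m/s²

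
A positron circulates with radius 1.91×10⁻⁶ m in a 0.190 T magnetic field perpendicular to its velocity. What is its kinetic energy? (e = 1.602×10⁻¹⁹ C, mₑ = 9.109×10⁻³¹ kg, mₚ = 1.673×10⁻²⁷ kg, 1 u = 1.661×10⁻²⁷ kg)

KE ≈ 0.0116 eV

v = |q|Br/m, then KE = ½mv² = (qBr)²/(2m).
v = (1.602×10⁻¹⁹)(0.190)(1.91×10⁻⁶)/9.109×10⁻³¹ ≈ 6.382×10⁴ m/s.
KE = ½(9.109×10⁻³¹)(6.382×10⁴)² ≈ 1.86×10⁻²¹ J = 0.0116 eV.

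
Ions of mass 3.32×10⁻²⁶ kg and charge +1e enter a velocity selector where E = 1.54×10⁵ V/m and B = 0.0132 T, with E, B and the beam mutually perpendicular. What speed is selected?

Zero net Lorentz force requires |qE| = |q v×B|, i.e. E = vB.
v = E/B = 1.54×10⁵/0.0132 = 1.17×10⁷ m/s.

v = 1.17×10⁷ m/s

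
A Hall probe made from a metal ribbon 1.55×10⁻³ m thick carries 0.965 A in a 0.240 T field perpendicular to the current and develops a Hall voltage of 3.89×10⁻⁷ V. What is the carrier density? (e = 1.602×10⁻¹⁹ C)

n ≈ 2.40×10²⁷ m⁻³

From V_H = IB/(n e t), n = IB/(V_H e t).
n = (0.965)(0.240)/((3.89×10⁻⁷)(1.602×10⁻¹⁹)(1.55×10⁻³)) ≈ 2.40×10²⁷ m⁻³.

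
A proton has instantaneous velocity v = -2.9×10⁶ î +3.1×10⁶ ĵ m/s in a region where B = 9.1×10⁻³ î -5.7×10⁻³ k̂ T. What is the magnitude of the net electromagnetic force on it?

|F| ≈ 5.95×10⁻¹⁵ N

v×B = (-1.77×10⁴, -1.65×10⁴, -2.82×10⁴) N/C.
F = q v×B = (1.602×10⁻¹⁹ C)·(-1.77×10⁴, -1.65×10⁴, -2.82×10⁴) = (-2.83×10⁻¹⁵, -2.65×10⁻¹⁵, -4.52×10⁻¹⁵) N.
|F| = 5.95×10⁻¹⁵ N.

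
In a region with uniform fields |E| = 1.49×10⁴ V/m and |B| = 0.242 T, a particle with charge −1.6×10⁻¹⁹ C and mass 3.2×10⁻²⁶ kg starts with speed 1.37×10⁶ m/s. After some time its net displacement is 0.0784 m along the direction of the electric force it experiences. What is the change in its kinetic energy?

The magnetic force is always ⟂ v and does no work; only the electric force changes KE.
ΔKE = F_E · d = |q|E d = (1.6×10⁻¹⁹)(1.49×10⁴)(0.0784) ≈ 1.87×10⁻¹⁶ J.

ΔKE ≈ 1.87×10⁻¹⁶ J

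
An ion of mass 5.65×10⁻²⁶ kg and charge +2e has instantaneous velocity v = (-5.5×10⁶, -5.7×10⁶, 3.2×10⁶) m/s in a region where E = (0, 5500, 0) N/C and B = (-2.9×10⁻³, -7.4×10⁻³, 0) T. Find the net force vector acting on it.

F ≈ (7.59×10⁻¹⁵, -1.21×10⁻¹⁵, 7.74×10⁻¹⁵) N

v×B = (2.37×10⁴, -9280, 2.42×10⁴) N/C.
E + v×B = (2.37×10⁴, -3780, 2.42×10⁴) N/C.
F = q(E + v×B) = (3.204×10⁻¹⁹ C)·(2.37×10⁴, -3780, 2.42×10⁴) = (7.59×10⁻¹⁵, -1.21×10⁻¹⁵, 7.74×10⁻¹⁵) N.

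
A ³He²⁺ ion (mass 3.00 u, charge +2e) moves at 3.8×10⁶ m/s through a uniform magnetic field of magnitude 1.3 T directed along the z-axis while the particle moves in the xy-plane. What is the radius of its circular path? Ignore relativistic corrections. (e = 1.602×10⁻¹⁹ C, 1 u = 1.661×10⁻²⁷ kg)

The magnetic force provides the centripetal force: |q|vB = mv²/r.
r = mv/(|q|B) = (4.983×10⁻²⁷)(3.8×10⁶)/((3.204×10⁻¹⁹)(1.3)) ≈ 0.045 m.

r ≈ 0.045 m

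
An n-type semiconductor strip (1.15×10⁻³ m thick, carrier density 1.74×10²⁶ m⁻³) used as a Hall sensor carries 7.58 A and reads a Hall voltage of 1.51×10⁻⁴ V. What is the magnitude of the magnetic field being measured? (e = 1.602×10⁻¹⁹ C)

From V_H = IB/(n e t), B = V_H n e t / I.
B = (1.51×10⁻⁴)(1.74×10²⁶)(1.602×10⁻¹⁹)(1.15×10⁻³)/7.58 ≈ 0.639 T.

B ≈ 0.639 T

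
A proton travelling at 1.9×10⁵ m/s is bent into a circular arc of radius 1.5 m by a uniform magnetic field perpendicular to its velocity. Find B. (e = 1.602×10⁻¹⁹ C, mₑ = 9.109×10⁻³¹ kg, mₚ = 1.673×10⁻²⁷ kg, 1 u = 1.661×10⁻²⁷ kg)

B ≈ 1.3×10⁻³ T

From |q|vB = mv²/r, B = mv/(|q|r).
B = (1.673×10⁻²⁷)(1.9×10⁵)/((1.602×10⁻¹⁹)(1.5)) ≈ 1.3×10⁻³ T.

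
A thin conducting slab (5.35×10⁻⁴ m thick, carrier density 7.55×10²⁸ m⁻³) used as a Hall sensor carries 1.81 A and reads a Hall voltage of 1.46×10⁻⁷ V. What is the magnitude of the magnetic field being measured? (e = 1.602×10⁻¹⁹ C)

From V_H = IB/(n e t), B = V_H n e t / I.
B = (1.46×10⁻⁷)(7.55×10²⁸)(1.602×10⁻¹⁹)(5.35×10⁻⁴)/1.81 ≈ 0.522 T.

B ≈ 0.522 T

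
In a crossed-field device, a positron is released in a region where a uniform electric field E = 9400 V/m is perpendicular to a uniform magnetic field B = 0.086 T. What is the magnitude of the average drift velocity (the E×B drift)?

The E×B drift speed is v_d = E/B.
v_d = 9400/0.086 = 1.1×10⁵ m/s.

v_d ≈ 1.1×10⁵ m/s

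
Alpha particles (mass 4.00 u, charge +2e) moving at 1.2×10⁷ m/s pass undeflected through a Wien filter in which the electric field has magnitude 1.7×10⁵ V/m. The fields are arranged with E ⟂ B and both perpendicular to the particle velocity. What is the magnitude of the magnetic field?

B = 0.014 T

Balance of forces in the selector: qE = qvB ⇒ B = E/v.
B = 1.7×10⁵/1.2×10⁷ = 0.014 T.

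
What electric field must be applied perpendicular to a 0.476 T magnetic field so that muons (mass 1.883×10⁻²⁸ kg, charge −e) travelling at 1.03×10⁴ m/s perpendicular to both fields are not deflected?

E = 4900 V/m

For straight-line motion qE = qvB, so E = vB.
E = 1.03×10⁴ × 0.476 = 4900 V/m.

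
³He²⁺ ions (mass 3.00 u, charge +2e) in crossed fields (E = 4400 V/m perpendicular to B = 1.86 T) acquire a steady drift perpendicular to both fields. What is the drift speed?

v_d ≈ 2370 m/s

The E×B drift speed is v_d = E/B.
v_d = 4400/1.86 = 2370 m/s.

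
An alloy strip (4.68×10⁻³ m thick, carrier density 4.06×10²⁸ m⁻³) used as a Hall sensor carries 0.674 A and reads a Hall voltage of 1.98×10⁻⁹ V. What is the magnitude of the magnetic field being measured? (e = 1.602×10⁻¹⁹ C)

B ≈ 0.0894 T

From V_H = IB/(n e t), B = V_H n e t / I.
B = (1.98×10⁻⁹)(4.06×10²⁸)(1.602×10⁻¹⁹)(4.68×10⁻³)/0.674 ≈ 0.0894 T.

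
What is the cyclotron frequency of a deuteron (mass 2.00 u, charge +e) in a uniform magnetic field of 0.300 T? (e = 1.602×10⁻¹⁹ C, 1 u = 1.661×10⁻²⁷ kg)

f ≈ 2.30×10⁶ Hz

f = |q|B/(2πm).
f = (1.602×10⁻¹⁹)(0.300)/(2π·3.322×10⁻²⁷) ≈ 2.30×10⁶ Hz.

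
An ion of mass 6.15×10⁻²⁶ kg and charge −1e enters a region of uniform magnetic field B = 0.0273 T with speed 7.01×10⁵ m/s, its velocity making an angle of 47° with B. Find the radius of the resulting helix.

v⊥ = v sinθ = 7.01×10⁵·sin47° ≈ 5.127×10⁵ m/s.
r = m v⊥/(|q|B) = (6.15×10⁻²⁶)(5.127×10⁵)/((1.602×10⁻¹⁹)(0.0273)) ≈ 7.21 m.

r ≈ 7.21 m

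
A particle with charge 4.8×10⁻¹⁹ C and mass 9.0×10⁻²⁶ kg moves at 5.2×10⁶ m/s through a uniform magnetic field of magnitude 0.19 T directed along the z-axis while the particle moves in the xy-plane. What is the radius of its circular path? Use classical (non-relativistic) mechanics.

The magnetic force provides the centripetal force: |q|vB = mv²/r.
r = mv/(|q|B) = (9.0×10⁻²⁶)(5.2×10⁶)/((4.8×10⁻¹⁹)(0.19)) ≈ 5.1 m.

r ≈ 5.1 m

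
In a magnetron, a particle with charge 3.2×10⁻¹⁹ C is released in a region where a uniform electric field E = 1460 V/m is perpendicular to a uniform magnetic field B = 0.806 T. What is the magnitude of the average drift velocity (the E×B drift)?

The E×B drift speed is v_d = E/B.
v_d = 1460/0.806 = 1810 m/s.

v_d ≈ 1810 m/s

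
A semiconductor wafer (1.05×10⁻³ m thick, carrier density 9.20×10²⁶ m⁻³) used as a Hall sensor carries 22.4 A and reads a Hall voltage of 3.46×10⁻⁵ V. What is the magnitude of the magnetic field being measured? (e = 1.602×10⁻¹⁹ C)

From V_H = IB/(n e t), B = V_H n e t / I.
B = (3.46×10⁻⁵)(9.20×10²⁶)(1.602×10⁻¹⁹)(1.05×10⁻³)/22.4 ≈ 0.239 T.

B ≈ 0.239 T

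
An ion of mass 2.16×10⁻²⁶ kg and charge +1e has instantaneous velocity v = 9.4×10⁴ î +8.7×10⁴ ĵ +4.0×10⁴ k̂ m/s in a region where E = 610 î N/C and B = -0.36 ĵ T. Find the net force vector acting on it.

F ≈ (2.40×10⁻¹⁵, 0, -5.42×10⁻¹⁵) N

v×B = (1.44×10⁴, 0, -3.38×10⁴) N/C.
E + v×B = (1.50×10⁴, 0, -3.38×10⁴) N/C.
F = q(E + v×B) = (1.602×10⁻¹⁹ C)·(1.50×10⁴, 0, -3.38×10⁴) = (2.40×10⁻¹⁵, 0, -5.42×10⁻¹⁵) N.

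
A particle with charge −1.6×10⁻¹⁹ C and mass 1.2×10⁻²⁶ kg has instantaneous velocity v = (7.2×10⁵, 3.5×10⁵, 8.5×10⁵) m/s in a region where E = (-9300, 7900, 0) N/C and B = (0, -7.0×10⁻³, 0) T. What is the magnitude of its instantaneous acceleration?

v×B = (5950, 0, -5040) N/C.
E + v×B = (-3350, 7900, -5040) N/C.
F = q(E + v×B) = (−1.6×10⁻¹⁹ C)·(-3350, 7900, -5040) = (5.36×10⁻¹⁶, -1.26×10⁻¹⁵, 8.06×10⁻¹⁶) N.
|a| = |F|/m = 1.592×10⁻¹⁵/1.2×10⁻²⁶ ≈ 1.33×10¹¹ m/s².

|a| ≈ 1.33×10¹¹ m/s²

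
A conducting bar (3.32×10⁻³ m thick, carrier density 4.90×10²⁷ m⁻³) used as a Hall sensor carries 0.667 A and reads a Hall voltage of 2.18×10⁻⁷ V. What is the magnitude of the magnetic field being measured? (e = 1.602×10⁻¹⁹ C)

From V_H = IB/(n e t), B = V_H n e t / I.
B = (2.18×10⁻⁷)(4.90×10²⁷)(1.602×10⁻¹⁹)(3.32×10⁻³)/0.667 ≈ 0.852 T.

B ≈ 0.852 T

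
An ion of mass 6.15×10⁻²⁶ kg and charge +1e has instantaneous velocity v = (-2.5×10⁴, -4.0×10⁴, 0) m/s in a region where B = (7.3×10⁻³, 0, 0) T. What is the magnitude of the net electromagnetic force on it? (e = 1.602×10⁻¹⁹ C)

|F| ≈ 4.68×10⁻¹⁷ N

v×B = (0, 0, 292) N/C.
F = q v×B = (1.602×10⁻¹⁹ C)·(0, 0, 292) = (0, 0, 4.68×10⁻¹⁷) N.
|F| = 4.68×10⁻¹⁷ N.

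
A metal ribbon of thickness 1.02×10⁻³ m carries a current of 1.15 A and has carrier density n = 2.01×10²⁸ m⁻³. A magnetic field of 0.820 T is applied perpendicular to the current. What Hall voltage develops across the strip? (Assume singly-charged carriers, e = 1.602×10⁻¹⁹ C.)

V_H = IB/(n e t).
V_H = (1.15)(0.820)/((2.01×10²⁸)(1.602×10⁻¹⁹)(1.02×10⁻³)) ≈ 2.87×10⁻⁷ V.

V_H ≈ 2.87×10⁻⁷ V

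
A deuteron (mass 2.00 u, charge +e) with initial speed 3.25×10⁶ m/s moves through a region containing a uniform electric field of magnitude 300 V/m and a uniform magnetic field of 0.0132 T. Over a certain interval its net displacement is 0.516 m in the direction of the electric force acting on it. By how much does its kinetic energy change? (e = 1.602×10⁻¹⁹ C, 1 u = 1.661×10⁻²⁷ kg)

ΔKE ≈ 2.48×10⁻¹⁷ J

The magnetic force is always ⟂ v and does no work; only the electric force changes KE.
ΔKE = F_E · d = |q|E d = (1.602×10⁻¹⁹)(300)(0.516) ≈ 2.48×10⁻¹⁷ J.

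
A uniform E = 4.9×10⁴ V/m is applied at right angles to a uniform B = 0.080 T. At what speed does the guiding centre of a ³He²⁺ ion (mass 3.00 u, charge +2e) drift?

v_d ≈ 6.1×10⁵ m/s

The E×B drift speed is v_d = E/B.
v_d = 4.9×10⁴/0.080 = 6.1×10⁵ m/s.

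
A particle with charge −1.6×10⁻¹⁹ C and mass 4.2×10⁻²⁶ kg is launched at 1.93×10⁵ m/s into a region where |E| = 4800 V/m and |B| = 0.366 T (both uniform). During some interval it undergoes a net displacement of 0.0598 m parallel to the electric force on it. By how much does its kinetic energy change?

ΔKE ≈ 4.59×10⁻¹⁷ J

The magnetic force is always ⟂ v and does no work; only the electric force changes KE.
ΔKE = F_E · d = |q|E d = (1.6×10⁻¹⁹)(4800)(0.0598) ≈ 4.59×10⁻¹⁷ J.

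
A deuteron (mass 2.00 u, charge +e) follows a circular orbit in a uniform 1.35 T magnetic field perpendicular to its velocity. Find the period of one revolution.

T ≈ 9.65×10⁻⁸ s

The cyclotron period depends only on m, q, B: T = 2πm/(|q|B).
T = 2π(3.322×10⁻²⁷)/((1.602×10⁻¹⁹)(1.35)) ≈ 9.65×10⁻⁸ s.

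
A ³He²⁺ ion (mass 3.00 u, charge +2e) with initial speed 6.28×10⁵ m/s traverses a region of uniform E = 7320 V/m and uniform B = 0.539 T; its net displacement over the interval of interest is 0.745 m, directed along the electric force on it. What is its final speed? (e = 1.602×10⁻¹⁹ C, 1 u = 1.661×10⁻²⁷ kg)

v_f ≈ 1.05×10⁶ m/s

B does no work; ΔKE = |q|E d.
½mv_f² = ½mv₀² + |q|Ed = ½(4.983×10⁻²⁷)(6.28×10⁵)² + (3.204×10⁻¹⁹)(7320)(0.745) ≈ 9.826×10⁻¹⁶ J + 1.747×10⁻¹⁵ J ≈ 2.730×10⁻¹⁵ J.
v_f = √(2·2.730×10⁻¹⁵/4.983×10⁻²⁷) ≈ 1.05×10⁶ m/s.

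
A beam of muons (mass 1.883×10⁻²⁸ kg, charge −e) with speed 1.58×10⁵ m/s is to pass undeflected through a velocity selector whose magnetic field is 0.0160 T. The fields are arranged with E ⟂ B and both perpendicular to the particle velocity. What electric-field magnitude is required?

E = 2530 V/m

For straight-line motion qE = qvB, so E = vB.
E = 1.58×10⁵ × 0.0160 = 2530 V/m.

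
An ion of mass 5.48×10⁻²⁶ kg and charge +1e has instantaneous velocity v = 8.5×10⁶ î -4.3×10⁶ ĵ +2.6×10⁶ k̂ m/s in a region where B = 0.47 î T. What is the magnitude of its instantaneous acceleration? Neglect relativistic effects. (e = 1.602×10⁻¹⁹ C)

v×B = (0, 1.22×10⁶, 2.02×10⁶) N/C.
F = q v×B = (1.602×10⁻¹⁹ C)·(0, 1.22×10⁶, 2.02×10⁶) = (0, 1.96×10⁻¹³, 3.24×10⁻¹³) N.
|a| = |F|/m = 3.783×10⁻¹³/5.48×10⁻²⁶ ≈ 6.90×10¹² m/s².

|a| ≈ 6.90×10¹² m/s²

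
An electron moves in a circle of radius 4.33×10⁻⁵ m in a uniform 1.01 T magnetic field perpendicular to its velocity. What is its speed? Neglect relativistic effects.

v ≈ 7.69×10⁶ m/s

From |q|vB = mv²/r, v = |q|Br/m.
v = (1.602×10⁻¹⁹)(1.01)(4.33×10⁻⁵)/9.109×10⁻³¹ ≈ 7.69×10⁶ m/s.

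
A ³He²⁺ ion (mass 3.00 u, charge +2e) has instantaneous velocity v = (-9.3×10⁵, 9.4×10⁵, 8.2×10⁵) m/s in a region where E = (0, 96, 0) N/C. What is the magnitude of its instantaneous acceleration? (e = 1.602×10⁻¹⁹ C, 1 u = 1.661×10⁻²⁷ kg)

Only an electric field acts, so F = qE = (3.204×10⁻¹⁹ C)·(0, 96.0, 0) = (0, 3.08×10⁻¹⁷, 0) N.
|a| = |F|/m = 3.076×10⁻¹⁷/4.983×10⁻²⁷ ≈ 6.17×10⁹ m/s².

|a| ≈ 6.17×10⁹ m/s²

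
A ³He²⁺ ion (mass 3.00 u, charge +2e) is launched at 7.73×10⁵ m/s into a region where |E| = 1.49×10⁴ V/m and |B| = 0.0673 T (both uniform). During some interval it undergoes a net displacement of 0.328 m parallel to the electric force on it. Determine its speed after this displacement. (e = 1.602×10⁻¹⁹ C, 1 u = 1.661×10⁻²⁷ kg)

B does no work; ΔKE = |q|E d.
½mv_f² = ½mv₀² + |q|Ed = ½(4.983×10⁻²⁷)(7.73×10⁵)² + (3.204×10⁻¹⁹)(1.49×10⁴)(0.328) ≈ 1.489×10⁻¹⁵ J + 1.566×10⁻¹⁵ J ≈ 3.055×10⁻¹⁵ J.
v_f = √(2·3.055×10⁻¹⁵/4.983×10⁻²⁷) ≈ 1.11×10⁶ m/s.

v_f ≈ 1.11×10⁶ m/s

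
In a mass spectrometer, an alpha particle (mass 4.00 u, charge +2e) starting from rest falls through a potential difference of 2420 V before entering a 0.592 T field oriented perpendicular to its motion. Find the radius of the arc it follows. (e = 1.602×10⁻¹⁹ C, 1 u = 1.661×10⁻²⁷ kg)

Acceleration: |q|V = ½mv² ⇒ v = √(2|q|V/m) = √(2·3.204×10⁻¹⁹·2420/6.644×10⁻²⁷) ≈ 4.831×10⁵ m/s.
In the field: r = mv/(|q|B) = (6.644×10⁻²⁷)(4.831×10⁵)/((3.204×10⁻¹⁹)(0.592)) ≈ 0.0169 m.

r ≈ 0.0169 m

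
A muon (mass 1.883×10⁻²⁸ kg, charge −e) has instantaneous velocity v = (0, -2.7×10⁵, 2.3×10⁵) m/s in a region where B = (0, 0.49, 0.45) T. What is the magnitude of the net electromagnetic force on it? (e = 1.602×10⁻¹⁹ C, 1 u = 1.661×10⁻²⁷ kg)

|F| ≈ 3.75×10⁻¹⁴ N

v×B = (-2.34×10⁵, 0, 0) N/C.
F = q v×B = (−1.602×10⁻¹⁹ C)·(-2.34×10⁵, 0, 0) = (3.75×10⁻¹⁴, 0, 0) N.
|F| = 3.75×10⁻¹⁴ N.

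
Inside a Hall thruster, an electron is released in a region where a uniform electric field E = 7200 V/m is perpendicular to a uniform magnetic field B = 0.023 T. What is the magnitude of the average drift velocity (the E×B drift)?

The E×B drift speed is v_d = E/B.
v_d = 7200/0.023 = 3.1×10⁵ m/s.

v_d ≈ 3.1×10⁵ m/s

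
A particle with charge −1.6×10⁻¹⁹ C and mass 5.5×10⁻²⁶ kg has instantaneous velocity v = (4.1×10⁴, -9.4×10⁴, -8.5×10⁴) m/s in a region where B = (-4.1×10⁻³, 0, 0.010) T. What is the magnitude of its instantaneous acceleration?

|a| ≈ 2.96×10⁹ m/s²

v×B = (-940, -61.5, -385) N/C.
F = q v×B = (−1.6×10⁻¹⁹ C)·(-940, -61.5, -385) = (1.50×10⁻¹⁶, 9.84×10⁻¹⁸, 6.17×10⁻¹⁷) N.
|a| = |F|/m = 1.628×10⁻¹⁶/5.5×10⁻²⁶ ≈ 2.96×10⁹ m/s².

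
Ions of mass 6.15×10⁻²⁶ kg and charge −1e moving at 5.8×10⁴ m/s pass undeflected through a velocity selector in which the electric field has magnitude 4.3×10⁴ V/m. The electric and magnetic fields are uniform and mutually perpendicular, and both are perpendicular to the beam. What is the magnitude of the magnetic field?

Balance of forces in the selector: qE = qvB ⇒ B = E/v.
B = 4.3×10⁴/5.8×10⁴ = 0.74 T.

B = 0.74 T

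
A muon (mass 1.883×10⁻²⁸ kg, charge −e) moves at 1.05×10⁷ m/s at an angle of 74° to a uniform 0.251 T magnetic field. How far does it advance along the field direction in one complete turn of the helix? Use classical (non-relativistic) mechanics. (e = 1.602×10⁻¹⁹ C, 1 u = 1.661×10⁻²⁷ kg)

p ≈ 0.0852 m

v∥ = v cosθ = 1.05×10⁷·cos74° ≈ 2.894×10⁶ m/s.
T = 2πm/(|q|B) = 2π(1.883×10⁻²⁸)/((1.602×10⁻¹⁹)(0.251)) ≈ 2.942×10⁻⁸ s.
pitch = v∥ T = (2.894×10⁶)(2.942×10⁻⁸) ≈ 0.0852 m.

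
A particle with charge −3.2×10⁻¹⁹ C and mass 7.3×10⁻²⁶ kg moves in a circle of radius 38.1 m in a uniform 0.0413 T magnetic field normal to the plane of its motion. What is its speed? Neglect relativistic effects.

From |q|vB = mv²/r, v = |q|Br/m.
v = (3.2×10⁻¹⁹)(0.0413)(38.1)/7.3×10⁻²⁶ ≈ 6.90×10⁶ m/s.

v ≈ 6.90×10⁶ m/s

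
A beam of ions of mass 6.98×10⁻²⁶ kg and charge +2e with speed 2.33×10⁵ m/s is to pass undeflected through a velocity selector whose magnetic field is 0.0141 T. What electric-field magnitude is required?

For straight-line motion qE = qvB, so E = vB.
E = 2.33×10⁵ × 0.0141 = 3290 V/m.

E = 3290 V/m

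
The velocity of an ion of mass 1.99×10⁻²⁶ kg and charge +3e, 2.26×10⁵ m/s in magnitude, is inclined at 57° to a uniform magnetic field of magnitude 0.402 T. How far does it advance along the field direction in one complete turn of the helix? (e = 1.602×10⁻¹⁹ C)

p ≈ 0.0797 m

v∥ = v cosθ = 2.26×10⁵·cos57° ≈ 1.231×10⁵ m/s.
T = 2πm/(|q|B) = 2π(1.99×10⁻²⁶)/((4.806×10⁻¹⁹)(0.402)) ≈ 6.472×10⁻⁷ s.
pitch = v∥ T = (1.231×10⁵)(6.472×10⁻⁷) ≈ 0.0797 m.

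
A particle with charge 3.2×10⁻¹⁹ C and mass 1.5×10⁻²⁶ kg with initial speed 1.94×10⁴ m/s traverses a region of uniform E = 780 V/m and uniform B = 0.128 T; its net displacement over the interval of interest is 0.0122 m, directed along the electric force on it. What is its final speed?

v_f ≈ 2.80×10⁴ m/s

B does no work; ΔKE = |q|E d.
½mv_f² = ½mv₀² + |q|Ed = ½(1.5×10⁻²⁶)(1.94×10⁴)² + (3.2×10⁻¹⁹)(780)(0.0122) ≈ 2.823×10⁻¹⁸ J + 3.045×10⁻¹⁸ J ≈ 5.868×10⁻¹⁸ J.
v_f = √(2·5.868×10⁻¹⁸/1.5×10⁻²⁶) ≈ 2.80×10⁴ m/s.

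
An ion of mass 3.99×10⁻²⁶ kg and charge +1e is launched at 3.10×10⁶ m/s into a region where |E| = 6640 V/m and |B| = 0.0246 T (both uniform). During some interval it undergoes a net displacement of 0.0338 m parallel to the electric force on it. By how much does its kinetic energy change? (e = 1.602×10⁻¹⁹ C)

ΔKE ≈ 3.60×10⁻¹⁷ J

The magnetic force is always ⟂ v and does no work; only the electric force changes KE.
ΔKE = F_E · d = |q|E d = (1.602×10⁻¹⁹)(6640)(0.0338) ≈ 3.60×10⁻¹⁷ J.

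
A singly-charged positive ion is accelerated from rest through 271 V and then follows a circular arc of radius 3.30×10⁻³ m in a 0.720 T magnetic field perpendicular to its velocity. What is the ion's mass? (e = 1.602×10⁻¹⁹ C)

Combine |q|V = ½mv² and r = mv/(|q|B): eliminate v to get m = qB²r²/(2V).
m = (1.602×10⁻¹⁹)(0.720)²(3.30×10⁻³)²/(2·271) ≈ 1.67×10⁻²⁷ kg.

m ≈ 1.67×10⁻²⁷ kg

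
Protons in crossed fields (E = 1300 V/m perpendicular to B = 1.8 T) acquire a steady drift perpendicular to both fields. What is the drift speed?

The steady drift has the magnetic force balancing the electric force, so v_d = E/B.
v_d = 1300/1.8 = 720 m/s.

v_d ≈ 720 m/s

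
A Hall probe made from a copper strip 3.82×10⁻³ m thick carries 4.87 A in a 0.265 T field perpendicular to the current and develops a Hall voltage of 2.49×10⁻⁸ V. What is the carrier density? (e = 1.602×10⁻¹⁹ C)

n ≈ 8.47×10²⁸ m⁻³

From V_H = IB/(n e t), n = IB/(V_H e t).
n = (4.87)(0.265)/((2.49×10⁻⁸)(1.602×10⁻¹⁹)(3.82×10⁻³)) ≈ 8.47×10²⁸ m⁻³.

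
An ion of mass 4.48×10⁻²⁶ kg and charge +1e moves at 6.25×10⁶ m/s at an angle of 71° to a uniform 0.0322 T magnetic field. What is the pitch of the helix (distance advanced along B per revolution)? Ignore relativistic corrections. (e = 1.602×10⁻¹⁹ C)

v∥ = v cosθ = 6.25×10⁶·cos71° ≈ 2.035×10⁶ m/s.
T = 2πm/(|q|B) = 2π(4.48×10⁻²⁶)/((1.602×10⁻¹⁹)(0.0322)) ≈ 5.457×10⁻⁵ s.
pitch = v∥ T = (2.035×10⁶)(5.457×10⁻⁵) ≈ 111 m.

p ≈ 111 m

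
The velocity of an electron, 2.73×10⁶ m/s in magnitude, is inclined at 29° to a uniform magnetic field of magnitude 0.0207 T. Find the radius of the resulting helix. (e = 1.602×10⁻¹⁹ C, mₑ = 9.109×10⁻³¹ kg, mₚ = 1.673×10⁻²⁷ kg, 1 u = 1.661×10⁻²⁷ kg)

r ≈ 3.64×10⁻⁴ m

v⊥ = v sinθ = 2.73×10⁶·sin29° ≈ 1.324×10⁶ m/s.
r = m v⊥/(|q|B) = (9.109×10⁻³¹)(1.324×10⁶)/((1.602×10⁻¹⁹)(0.0207)) ≈ 3.64×10⁻⁴ m.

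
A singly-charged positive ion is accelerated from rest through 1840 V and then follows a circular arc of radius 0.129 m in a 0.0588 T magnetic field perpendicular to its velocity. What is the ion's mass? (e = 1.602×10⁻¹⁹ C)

Combine |q|V = ½mv² and r = mv/(|q|B): eliminate v to get m = qB²r²/(2V).
m = (1.602×10⁻¹⁹)(0.0588)²(0.129)²/(2·1840) ≈ 2.50×10⁻²⁷ kg.

m ≈ 2.50×10⁻²⁷ kg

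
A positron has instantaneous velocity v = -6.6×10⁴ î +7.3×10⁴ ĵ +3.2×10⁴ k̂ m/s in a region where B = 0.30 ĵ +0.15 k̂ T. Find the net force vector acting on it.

F ≈ (2.16×10⁻¹⁶, 1.59×10⁻¹⁵, -3.17×10⁻¹⁵) N

v×B = (1350, 9900, -1.98×10⁴) N/C.
F = q v×B = (1.602×10⁻¹⁹ C)·(1350, 9900, -1.98×10⁴) = (2.16×10⁻¹⁶, 1.59×10⁻¹⁵, -3.17×10⁻¹⁵) N.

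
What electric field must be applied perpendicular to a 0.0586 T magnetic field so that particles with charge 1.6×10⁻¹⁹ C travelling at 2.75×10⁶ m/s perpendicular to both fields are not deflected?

For straight-line motion qE = qvB, so E = vB.
E = 2.75×10⁶ × 0.0586 = 1.61×10⁵ V/m.

E = 1.61×10⁵ V/m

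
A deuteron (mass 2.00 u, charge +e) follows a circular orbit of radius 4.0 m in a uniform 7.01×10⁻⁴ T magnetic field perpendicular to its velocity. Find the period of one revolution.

The cyclotron period depends only on m, q, B: T = 2πm/(|q|B).
T = 2π(3.322×10⁻²⁷)/((1.602×10⁻¹⁹)(7.01×10⁻⁴)) ≈ 1.86×10⁻⁴ s.

T ≈ 1.86×10⁻⁴ s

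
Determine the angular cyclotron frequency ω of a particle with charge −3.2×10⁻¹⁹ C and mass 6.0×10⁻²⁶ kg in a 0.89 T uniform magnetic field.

ω ≈ 4.7×10⁶ rad/s

ω = |q|B/m.
ω = (3.2×10⁻¹⁹)(0.89)/6.0×10⁻²⁶ ≈ 4.7×10⁶ rad/s.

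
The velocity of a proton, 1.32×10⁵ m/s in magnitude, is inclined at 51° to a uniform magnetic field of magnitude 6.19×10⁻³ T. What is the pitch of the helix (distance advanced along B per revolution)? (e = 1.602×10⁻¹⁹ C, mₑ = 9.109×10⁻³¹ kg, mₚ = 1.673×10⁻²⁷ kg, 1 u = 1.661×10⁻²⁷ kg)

p ≈ 0.881 m

v∥ = v cosθ = 1.32×10⁵·cos51° ≈ 8.307×10⁴ m/s.
T = 2πm/(|q|B) = 2π(1.673×10⁻²⁷)/((1.602×10⁻¹⁹)(6.19×10⁻³)) ≈ 1.060×10⁻⁵ s.
pitch = v∥ T = (8.307×10⁴)(1.060×10⁻⁵) ≈ 0.881 m.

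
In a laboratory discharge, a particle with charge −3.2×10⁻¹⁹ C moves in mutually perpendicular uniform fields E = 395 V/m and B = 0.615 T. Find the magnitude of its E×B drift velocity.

The E×B drift speed is v_d = E/B.
v_d = 395/0.615 = 642 m/s.

v_d ≈ 642 m/s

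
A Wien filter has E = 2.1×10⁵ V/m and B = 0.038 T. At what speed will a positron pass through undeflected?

For undeflected motion the electric and magnetic forces balance: qE = qvB.
v = E/B = 2.1×10⁵/0.038 = 5.5×10⁶ m/s.

v = 5.5×10⁶ m/s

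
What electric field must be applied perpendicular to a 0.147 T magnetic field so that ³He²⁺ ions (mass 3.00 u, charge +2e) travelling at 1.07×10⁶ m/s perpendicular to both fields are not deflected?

For straight-line motion qE = qvB, so E = vB.
E = 1.07×10⁶ × 0.147 = 1.57×10⁵ V/m.

E = 1.57×10⁵ V/m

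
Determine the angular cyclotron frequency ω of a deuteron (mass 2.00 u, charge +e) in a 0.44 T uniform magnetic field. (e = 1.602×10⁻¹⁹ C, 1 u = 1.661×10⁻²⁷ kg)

ω ≈ 2.1×10⁷ rad/s

ω = |q|B/m.
ω = (1.602×10⁻¹⁹)(0.44)/3.322×10⁻²⁷ ≈ 2.1×10⁷ rad/s.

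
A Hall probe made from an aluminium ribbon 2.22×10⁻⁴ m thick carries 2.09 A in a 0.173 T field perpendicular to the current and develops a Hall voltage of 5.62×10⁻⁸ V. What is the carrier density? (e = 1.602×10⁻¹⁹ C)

From V_H = IB/(n e t), n = IB/(V_H e t).
n = (2.09)(0.173)/((5.62×10⁻⁸)(1.602×10⁻¹⁹)(2.22×10⁻⁴)) ≈ 1.81×10²⁹ m⁻³.

n ≈ 1.81×10²⁹ m⁻³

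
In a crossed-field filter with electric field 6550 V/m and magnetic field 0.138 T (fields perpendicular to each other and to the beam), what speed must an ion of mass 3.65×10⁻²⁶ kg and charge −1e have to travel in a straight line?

For undeflected motion the electric and magnetic forces balance: qE = qvB.
v = E/B = 6550/0.138 = 4.75×10⁴ m/s.

v = 4.75×10⁴ m/s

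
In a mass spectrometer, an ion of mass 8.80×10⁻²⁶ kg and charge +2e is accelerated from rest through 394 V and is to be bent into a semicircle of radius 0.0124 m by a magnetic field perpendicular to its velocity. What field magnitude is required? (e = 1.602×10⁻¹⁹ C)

v = √(2|q|V/m) = √(2·3.204×10⁻¹⁹·394/8.80×10⁻²⁶) ≈ 5.356×10⁴ m/s.
B = mv/(|q|r) = (8.80×10⁻²⁶)(5.356×10⁴)/((3.204×10⁻¹⁹)(0.0124)) ≈ 1.19 T.

B ≈ 1.19 T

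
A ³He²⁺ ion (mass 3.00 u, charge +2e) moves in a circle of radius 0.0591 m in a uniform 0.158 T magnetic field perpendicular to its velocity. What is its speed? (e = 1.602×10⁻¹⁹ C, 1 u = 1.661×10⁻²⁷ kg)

v ≈ 6.00×10⁵ m/s

From |q|vB = mv²/r, v = |q|Br/m.
v = (3.204×10⁻¹⁹)(0.158)(0.0591)/4.983×10⁻²⁷ ≈ 6.00×10⁵ m/s.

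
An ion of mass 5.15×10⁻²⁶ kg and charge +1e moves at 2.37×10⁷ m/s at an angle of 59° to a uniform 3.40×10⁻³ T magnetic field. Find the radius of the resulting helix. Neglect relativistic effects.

r ≈ 1920 m

v⊥ = v sinθ = 2.37×10⁷·sin59° ≈ 2.031×10⁷ m/s.
r = m v⊥/(|q|B) = (5.15×10⁻²⁶)(2.031×10⁷)/((1.602×10⁻¹⁹)(3.40×10⁻³)) ≈ 1920 m.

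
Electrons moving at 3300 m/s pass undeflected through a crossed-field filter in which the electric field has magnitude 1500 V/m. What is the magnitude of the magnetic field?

Balance of forces in the selector: qE = qvB ⇒ B = E/v.
B = 1500/3300 = 0.45 T.

B = 0.45 T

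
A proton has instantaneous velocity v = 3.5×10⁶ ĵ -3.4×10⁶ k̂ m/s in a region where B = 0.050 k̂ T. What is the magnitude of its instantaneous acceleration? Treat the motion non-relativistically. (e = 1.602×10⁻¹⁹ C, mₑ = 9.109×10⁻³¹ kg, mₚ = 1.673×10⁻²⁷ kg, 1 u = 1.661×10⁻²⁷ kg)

|a| ≈ 1.68×10¹³ m/s²

v×B = (1.75×10⁵, 0, 0) N/C.
F = q v×B = (1.602×10⁻¹⁹ C)·(1.75×10⁵, 0, 0) = (2.80×10⁻¹⁴, 0, 0) N.
|a| = |F|/m = 2.804×10⁻¹⁴/1.673×10⁻²⁷ ≈ 1.68×10¹³ m/s².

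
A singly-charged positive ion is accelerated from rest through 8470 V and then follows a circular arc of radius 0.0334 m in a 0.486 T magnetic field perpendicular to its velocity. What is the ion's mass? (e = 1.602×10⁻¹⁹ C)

m ≈ 2.49×10⁻²⁷ kg

Combine |q|V = ½mv² and r = mv/(|q|B): eliminate v to get m = qB²r²/(2V).
m = (1.602×10⁻¹⁹)(0.486)²(0.0334)²/(2·8470) ≈ 2.49×10⁻²⁷ kg.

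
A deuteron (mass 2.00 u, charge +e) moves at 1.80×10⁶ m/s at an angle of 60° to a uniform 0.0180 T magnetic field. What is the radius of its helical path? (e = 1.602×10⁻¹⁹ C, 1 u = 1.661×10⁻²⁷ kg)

r ≈ 1.80 m

v⊥ = v sinθ = 1.80×10⁶·sin60° ≈ 1.559×10⁶ m/s.
r = m v⊥/(|q|B) = (3.322×10⁻²⁷)(1.559×10⁶)/((1.602×10⁻¹⁹)(0.0180)) ≈ 1.80 m.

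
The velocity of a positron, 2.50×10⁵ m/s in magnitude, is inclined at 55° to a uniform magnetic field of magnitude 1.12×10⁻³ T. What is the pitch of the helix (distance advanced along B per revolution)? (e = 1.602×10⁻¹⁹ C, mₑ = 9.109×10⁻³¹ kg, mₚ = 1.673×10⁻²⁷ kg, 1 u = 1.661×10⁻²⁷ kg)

v∥ = v cosθ = 2.50×10⁵·cos55° ≈ 1.434×10⁵ m/s.
T = 2πm/(|q|B) = 2π(9.109×10⁻³¹)/((1.602×10⁻¹⁹)(1.12×10⁻³)) ≈ 3.190×10⁻⁸ s.
pitch = v∥ T = (1.434×10⁵)(3.190×10⁻⁸) ≈ 4.57×10⁻³ m.

p ≈ 4.57×10⁻³ m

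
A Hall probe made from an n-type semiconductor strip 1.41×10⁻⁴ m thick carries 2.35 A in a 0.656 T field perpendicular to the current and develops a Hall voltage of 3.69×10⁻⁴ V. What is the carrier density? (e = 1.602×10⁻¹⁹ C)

From V_H = IB/(n e t), n = IB/(V_H e t).
n = (2.35)(0.656)/((3.69×10⁻⁴)(1.602×10⁻¹⁹)(1.41×10⁻⁴)) ≈ 1.85×10²⁶ m⁻³.

n ≈ 1.85×10²⁶ m⁻³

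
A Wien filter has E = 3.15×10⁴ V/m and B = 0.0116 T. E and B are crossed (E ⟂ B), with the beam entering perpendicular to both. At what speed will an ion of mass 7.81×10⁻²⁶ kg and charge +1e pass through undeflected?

Straight-line motion ⇒ electric and magnetic forces cancel, so E = vB.
v = E/B = 3.15×10⁴/0.0116 = 2.72×10⁶ m/s.

v = 2.72×10⁶ m/s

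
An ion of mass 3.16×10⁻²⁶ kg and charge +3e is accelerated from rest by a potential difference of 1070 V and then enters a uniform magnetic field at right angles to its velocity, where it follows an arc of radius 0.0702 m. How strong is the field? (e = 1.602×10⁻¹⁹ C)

v = √(2|q|V/m) = √(2·4.806×10⁻¹⁹·1070/3.16×10⁻²⁶) ≈ 1.804×10⁵ m/s.
B = mv/(|q|r) = (3.16×10⁻²⁶)(1.804×10⁵)/((4.806×10⁻¹⁹)(0.0702)) ≈ 0.169 T.

B ≈ 0.169 T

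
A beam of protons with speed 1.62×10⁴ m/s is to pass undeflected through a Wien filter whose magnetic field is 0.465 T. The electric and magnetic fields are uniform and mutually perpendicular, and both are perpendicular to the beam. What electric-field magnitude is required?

E = 7530 V/m

For straight-line motion qE = qvB, so E = vB.
E = 1.62×10⁴ × 0.465 = 7530 V/m.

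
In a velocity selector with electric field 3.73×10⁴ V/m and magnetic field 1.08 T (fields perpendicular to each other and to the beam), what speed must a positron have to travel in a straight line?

v = 3.45×10⁴ m/s

For undeflected motion the electric and magnetic forces balance: qE = qvB.
v = E/B = 3.73×10⁴/1.08 = 3.45×10⁴ m/s.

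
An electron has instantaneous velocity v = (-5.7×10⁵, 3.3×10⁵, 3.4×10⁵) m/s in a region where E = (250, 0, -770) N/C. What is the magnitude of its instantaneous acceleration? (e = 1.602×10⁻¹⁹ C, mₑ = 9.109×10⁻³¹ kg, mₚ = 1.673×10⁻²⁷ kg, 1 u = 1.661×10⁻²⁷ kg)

Only an electric field acts, so F = qE = (−1.602×10⁻¹⁹ C)·(250, 0, -770) = (-4.00×10⁻¹⁷, 0, 1.23×10⁻¹⁶) N.
|a| = |F|/m = 1.297×10⁻¹⁶/9.109×10⁻³¹ ≈ 1.42×10¹⁴ m/s².

|a| ≈ 1.42×10¹⁴ m/s²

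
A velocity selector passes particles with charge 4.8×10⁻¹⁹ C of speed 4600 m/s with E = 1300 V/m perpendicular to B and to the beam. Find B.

B = 0.28 T

Balance of forces in the selector: qE = qvB ⇒ B = E/v.
B = 1300/4600 = 0.28 T.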